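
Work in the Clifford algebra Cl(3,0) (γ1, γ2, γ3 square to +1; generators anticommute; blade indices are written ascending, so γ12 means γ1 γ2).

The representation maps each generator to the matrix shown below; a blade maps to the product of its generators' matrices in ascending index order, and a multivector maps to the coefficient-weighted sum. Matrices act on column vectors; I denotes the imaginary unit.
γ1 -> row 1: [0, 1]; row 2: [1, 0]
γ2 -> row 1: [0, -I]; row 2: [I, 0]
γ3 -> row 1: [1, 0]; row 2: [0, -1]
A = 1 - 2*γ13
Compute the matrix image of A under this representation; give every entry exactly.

Bivector images (products of the table entries): rho(γ13) = rho(γ1)rho(γ3) = row 1: [0, -1]; row 2: [1, 0].
M = (1)*1 + (-2)*rho(γ13), summed entrywise (1 is the identity matrix):
Answer: row 1: [1, 2]; row 2: [-2, 1]


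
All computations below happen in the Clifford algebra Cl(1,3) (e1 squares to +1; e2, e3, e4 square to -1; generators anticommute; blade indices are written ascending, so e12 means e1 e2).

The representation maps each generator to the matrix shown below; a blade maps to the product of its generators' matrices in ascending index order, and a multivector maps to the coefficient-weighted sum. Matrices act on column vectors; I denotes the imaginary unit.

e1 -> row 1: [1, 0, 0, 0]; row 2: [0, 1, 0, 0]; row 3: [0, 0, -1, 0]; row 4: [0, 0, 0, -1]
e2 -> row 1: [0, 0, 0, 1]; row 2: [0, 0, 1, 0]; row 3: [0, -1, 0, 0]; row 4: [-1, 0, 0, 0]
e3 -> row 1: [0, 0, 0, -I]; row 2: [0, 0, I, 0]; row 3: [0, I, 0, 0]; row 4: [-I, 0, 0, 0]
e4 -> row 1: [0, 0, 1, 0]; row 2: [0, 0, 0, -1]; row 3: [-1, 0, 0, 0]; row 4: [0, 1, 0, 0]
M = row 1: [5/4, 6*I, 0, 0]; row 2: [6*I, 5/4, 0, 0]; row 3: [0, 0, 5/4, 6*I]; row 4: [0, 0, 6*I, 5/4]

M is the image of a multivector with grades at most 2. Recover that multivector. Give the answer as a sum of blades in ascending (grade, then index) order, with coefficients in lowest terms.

Method: the blade images are trace-orthogonal — tr(rho(e_A) rho(e_B)^-1) = 4 if A = B and 0 otherwise — and rho(e_A)^-1 = (e_A)^2 * rho(e_A) with (e_A)^2 = +1 or -1, so the coefficient of e_A in the preimage is (e_A)^2 * tr(M rho(e_A))/4.
Nonzero projections over blades of grade <= 2: 1: (1)^2 = +1, tr(M 1) = 5, coefficient 5/4; e34: (e34)^2 = -1, tr(M rho(e34)) = 24, coefficient -6. Every other blade of grade <= 2 projects to 0.
Answer: 5/4 - 6*e34


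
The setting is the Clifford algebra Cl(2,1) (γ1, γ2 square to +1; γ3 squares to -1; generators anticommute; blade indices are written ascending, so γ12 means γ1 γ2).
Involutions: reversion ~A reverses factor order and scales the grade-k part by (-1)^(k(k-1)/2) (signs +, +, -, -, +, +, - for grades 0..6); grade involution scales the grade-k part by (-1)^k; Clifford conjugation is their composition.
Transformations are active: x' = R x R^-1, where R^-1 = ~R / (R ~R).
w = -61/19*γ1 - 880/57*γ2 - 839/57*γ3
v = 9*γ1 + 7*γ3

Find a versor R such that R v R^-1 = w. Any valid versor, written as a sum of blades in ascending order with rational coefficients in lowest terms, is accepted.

Why this works: both vectors square to 32, so q(v) = q(w) and R = v + w = 110/19*γ1 - 880/57*γ2 - 440/57*γ3 carries v to w — its own direction survives, the complement (v - w)/2 flips.
Answer: 110/19*γ1 - 880/57*γ2 - 440/57*γ3


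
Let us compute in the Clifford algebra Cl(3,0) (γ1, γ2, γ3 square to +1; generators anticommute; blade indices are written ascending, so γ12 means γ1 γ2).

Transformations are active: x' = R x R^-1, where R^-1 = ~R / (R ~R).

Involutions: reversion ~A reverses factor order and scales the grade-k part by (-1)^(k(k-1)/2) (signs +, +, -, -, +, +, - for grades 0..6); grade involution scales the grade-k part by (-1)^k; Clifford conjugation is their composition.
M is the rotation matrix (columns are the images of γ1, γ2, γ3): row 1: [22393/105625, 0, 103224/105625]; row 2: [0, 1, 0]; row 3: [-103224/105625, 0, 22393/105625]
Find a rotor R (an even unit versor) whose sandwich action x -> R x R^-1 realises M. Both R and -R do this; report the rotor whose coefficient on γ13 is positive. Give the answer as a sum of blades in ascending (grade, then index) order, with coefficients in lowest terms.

Method: write R = a + b12*γ12 + b13*γ13 + b23*γ23 with a^2 + b12^2 + b13^2 + b23^2 = 1 (so R^-1 = ~R). Expanding the columns R e_j ~R gives tr M = 4a^2 - 1 and, from the antisymmetric part, M21 - M12 = -4a*b12, M13 - M31 = 4a*b13, M32 - M23 = -4a*b23.
Here tr M = 150411/105625, so a^2 = (1 + tr M)/4 = 64009/105625 and a = ±253/325. Taking a = 253/325: M21 - M12 = 0, M13 - M31 = 206448/105625, M32 - M23 = 0, giving b12 = 0, b13 = 204/325, b23 = 0, i.e. R = 253/325 + 204/325*γ13.
Its γ13 coefficient is already positive.
Answer: 253/325 + 204/325*γ13. Sheet selection: the two-to-one cover makes ±R indistinguishable at the matrix level (trace 150411/105625), so uniqueness comes from the required sign on γ13.


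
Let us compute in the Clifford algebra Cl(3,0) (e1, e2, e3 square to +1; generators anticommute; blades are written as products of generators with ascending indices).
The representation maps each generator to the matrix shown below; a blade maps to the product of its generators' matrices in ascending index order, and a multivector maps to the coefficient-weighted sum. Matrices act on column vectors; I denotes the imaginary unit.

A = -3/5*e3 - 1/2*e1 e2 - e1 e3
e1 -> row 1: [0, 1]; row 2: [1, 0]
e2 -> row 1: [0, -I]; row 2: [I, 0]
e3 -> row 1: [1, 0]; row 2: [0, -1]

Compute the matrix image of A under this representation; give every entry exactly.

Bivector images (products of the table entries): rho(e1 e2) = rho(e1)rho(e2) = row 1: [I, 0]; row 2: [0, -I]; rho(e1 e3) = rho(e1)rho(e3) = row 1: [0, -1]; row 2: [1, 0].
M = (-3/5)*rho(e3) + (-1/2)*rho(e1 e2) + (-1)*rho(e1 e3), summed entrywise:
Answer: row 1: [-3/5 - I/2, 1]; row 2: [-1, 3/5 + I/2]


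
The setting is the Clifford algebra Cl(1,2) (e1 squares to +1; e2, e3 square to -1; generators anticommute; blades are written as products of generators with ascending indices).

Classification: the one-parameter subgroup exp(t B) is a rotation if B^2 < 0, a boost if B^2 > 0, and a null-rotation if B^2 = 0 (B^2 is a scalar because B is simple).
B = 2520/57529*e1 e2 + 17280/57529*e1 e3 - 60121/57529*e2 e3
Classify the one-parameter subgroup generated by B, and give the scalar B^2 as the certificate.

B^2 term by term: the squares give (2520/57529)^2*(e1 e2)^2 + (17280/57529)^2*(e1 e3)^2 + (-60121/57529)^2*(e2 e3)^2 = 6350400/3309585841*(+1) + 298598400/3309585841*(+1) + 3614534641/3309585841*(-1) = -1 (each basis 2-blade squares to minus the product of its generators' squares); cross terms between blades sharing an index anticommute and cancel. So B^2 = -1.
Answer: rotation, certificate B^2 = -1. One invariant decides it: the square -1 survives every conjugation, and its sign is exactly the classification.


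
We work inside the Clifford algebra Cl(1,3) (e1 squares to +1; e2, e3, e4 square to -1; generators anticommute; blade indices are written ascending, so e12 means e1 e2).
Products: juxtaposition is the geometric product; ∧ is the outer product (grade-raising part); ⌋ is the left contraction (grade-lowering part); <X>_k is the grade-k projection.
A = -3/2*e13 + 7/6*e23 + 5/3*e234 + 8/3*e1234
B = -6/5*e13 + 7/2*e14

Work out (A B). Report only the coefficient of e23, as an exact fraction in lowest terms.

step 1: 9/5 + 7/5*e12 + 28/3*e23 + 16/5*e24 + 21/4*e34 + 35/6*e123 + 2*e124 + 49/12*e1234
Answer: 28/3


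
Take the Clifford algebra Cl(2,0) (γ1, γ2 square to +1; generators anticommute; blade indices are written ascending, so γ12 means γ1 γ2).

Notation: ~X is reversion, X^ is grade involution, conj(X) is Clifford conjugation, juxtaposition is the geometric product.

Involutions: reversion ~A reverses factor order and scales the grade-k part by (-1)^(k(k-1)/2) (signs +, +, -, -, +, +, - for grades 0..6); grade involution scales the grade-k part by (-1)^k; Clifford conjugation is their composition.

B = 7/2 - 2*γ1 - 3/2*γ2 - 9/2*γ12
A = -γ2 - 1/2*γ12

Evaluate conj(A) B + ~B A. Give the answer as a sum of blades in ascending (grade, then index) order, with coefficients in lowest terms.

first term: 3/4 + 15/4*γ1 + 9/2*γ2 + 15/4*γ12
second term: 15/4 - 21/4*γ1 - 5/2*γ2 + 1/4*γ12
Answer: 9/2 - 3/2*γ1 + 2*γ2 + 4*γ12


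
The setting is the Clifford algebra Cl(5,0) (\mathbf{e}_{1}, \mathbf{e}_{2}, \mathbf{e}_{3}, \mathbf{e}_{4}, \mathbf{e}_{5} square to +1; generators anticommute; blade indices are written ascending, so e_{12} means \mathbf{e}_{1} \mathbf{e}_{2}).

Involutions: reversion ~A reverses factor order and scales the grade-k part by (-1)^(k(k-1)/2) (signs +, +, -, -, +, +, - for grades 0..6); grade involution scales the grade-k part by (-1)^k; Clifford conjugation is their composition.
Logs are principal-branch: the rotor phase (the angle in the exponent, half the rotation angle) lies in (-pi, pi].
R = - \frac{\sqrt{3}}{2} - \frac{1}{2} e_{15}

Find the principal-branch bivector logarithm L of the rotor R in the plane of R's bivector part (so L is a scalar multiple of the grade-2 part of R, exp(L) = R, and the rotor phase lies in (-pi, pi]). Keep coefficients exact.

The scalar part of R is - \frac{\sqrt{3}}{2}, which pins the rotor phase on the principal branch; dividing the bivector part by the sine of that phase recovers the unit plane, and L is the phase times that plane.
Concretely: cos(phase) = - \frac{\sqrt{3}}{2} gives phase = ±\frac{5 \pi}{6}, and since phase/sin(phase) is even the sign is immaterial: L = (phase/sin(phase)) * <R>_2 = (\frac{5 \pi}{3}) * <R>_2.
Answer: - \frac{5 \pi}{6} e_{15}


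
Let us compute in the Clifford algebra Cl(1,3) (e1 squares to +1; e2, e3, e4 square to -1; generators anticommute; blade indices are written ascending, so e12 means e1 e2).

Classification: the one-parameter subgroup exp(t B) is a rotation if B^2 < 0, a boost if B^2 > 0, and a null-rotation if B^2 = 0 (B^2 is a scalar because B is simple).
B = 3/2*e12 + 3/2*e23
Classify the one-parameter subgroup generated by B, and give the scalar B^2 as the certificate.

B^2 term by term: the squares give (3/2)^2*(e12)^2 + (3/2)^2*(e23)^2 = 9/4*(+1) + 9/4*(-1) = 0 (each basis 2-blade squares to minus the product of its generators' squares); cross terms between blades sharing an index anticommute and cancel. So B^2 = 0.
Answer: null-rotation, certificate B^2 = 0. No conjugation can change B^2 = 0; the sign gives the class.


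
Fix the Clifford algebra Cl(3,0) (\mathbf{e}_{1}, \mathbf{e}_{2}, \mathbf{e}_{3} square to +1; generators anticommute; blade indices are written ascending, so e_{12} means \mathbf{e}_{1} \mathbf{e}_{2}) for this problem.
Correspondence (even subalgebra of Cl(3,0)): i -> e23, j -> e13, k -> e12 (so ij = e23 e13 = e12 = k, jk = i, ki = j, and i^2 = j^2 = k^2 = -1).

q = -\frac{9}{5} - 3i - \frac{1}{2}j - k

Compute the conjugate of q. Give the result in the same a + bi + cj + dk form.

In blades: q = -\frac{9}{5} - e_{12} - \frac{1}{2} e_{13} - 3 e_{23}.
Quaternion conjugation is reversion on the even subalgebra: the scalar is fixed and every grade-2 blade flips sign, giving -\frac{9}{5} + e_{12} + \frac{1}{2} e_{13} + 3 e_{23}; translating back:
Answer: -\frac{9}{5} + 3i + \frac{1}{2}j + k


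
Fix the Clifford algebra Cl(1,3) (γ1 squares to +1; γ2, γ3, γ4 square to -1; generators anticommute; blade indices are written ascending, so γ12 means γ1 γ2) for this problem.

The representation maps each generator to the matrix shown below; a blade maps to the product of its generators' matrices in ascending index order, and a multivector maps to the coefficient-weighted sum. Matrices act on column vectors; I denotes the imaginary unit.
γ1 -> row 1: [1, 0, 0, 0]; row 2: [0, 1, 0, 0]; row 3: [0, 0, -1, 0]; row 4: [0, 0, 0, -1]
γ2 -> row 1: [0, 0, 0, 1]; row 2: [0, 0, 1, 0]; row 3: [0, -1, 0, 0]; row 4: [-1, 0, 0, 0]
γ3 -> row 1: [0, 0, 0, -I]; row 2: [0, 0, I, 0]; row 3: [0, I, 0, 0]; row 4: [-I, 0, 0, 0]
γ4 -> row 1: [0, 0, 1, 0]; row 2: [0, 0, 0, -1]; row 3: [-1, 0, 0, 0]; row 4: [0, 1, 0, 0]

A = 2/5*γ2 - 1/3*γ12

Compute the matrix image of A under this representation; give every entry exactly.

Bivector images (products of the table entries): rho(γ12) = rho(γ1)rho(γ2) = row 1: [0, 0, 0, 1]; row 2: [0, 0, 1, 0]; row 3: [0, 1, 0, 0]; row 4: [1, 0, 0, 0].
M = (2/5)*rho(γ2) + (-1/3)*rho(γ12), summed entrywise:
Answer: row 1: [0, 0, 0, 1/15]; row 2: [0, 0, 1/15, 0]; row 3: [0, -11/15, 0, 0]; row 4: [-11/15, 0, 0, 0]


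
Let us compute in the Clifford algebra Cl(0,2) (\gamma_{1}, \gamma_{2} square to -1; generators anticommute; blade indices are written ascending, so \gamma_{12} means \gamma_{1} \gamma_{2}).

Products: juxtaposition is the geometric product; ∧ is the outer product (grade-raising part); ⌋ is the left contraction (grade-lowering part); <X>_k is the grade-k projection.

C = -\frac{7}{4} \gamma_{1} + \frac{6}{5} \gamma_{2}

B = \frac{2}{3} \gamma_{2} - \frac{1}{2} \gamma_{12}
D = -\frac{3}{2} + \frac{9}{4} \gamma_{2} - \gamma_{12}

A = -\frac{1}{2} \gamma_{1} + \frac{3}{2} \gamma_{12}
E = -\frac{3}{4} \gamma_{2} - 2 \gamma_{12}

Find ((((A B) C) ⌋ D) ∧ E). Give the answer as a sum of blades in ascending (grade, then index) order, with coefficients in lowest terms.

step 1: \frac{3}{4} - \gamma_{1} - \frac{1}{4} \gamma_{2} - \frac{1}{3} \gamma_{12}
step 2: -\frac{29}{20} - \frac{73}{80} \gamma_{1} + \frac{89}{60} \gamma_{2} - \frac{131}{80} \gamma_{12}
step 3: -\frac{14}{5} - \frac{89}{60} \gamma_{1} - \frac{167}{40} \gamma_{2} + \frac{29}{20} \gamma_{12}
step 4: \frac{21}{10} \gamma_{2} + \frac{537}{80} \gamma_{12}
Answer: \frac{21}{10} \gamma_{2} + \frac{537}{80} \gamma_{12}


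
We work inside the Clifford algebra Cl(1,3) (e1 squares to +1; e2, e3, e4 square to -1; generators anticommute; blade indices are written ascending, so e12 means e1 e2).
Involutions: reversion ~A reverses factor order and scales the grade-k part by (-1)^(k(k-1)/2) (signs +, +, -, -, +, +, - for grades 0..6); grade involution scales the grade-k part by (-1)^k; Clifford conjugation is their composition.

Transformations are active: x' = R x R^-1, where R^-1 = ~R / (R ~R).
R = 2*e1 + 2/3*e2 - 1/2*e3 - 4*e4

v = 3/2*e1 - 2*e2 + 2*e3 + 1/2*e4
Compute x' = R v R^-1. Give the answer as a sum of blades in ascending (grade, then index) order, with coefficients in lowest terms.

~R = 2*e1 + 2/3*e2 - 1/2*e3 - 4*e4, and R ~R = -457/36, so R^-1 = ~R / (-457/36).
R v = 22/3 - 5*e12 + 19/4*e13 + 7*e14 + 1/3*e23 - 23/3*e24 + 31/4*e34
Answer: -3483/914*e1 + 562/457*e2 - 650/457*e3 + 3767/914*e4


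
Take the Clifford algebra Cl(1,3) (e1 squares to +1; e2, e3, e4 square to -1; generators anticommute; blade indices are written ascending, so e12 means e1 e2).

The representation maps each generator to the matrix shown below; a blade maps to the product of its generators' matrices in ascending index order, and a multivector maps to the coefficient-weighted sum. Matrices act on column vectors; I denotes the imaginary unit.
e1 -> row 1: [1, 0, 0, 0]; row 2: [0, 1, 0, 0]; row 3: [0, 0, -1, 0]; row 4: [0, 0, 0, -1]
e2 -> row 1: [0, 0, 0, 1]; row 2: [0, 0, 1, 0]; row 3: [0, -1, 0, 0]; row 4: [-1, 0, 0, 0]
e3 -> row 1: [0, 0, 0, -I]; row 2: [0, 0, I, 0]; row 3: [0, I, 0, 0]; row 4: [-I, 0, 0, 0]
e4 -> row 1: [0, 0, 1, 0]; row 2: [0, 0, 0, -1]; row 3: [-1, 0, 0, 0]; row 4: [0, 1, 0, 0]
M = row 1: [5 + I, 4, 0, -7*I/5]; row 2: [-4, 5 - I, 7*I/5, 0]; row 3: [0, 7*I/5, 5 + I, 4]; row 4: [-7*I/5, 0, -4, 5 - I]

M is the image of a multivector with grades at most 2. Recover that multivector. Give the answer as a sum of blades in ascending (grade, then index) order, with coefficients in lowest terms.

Method: the blade images are trace-orthogonal — tr(rho(e_A) rho(e_B)^-1) = 4 if A = B and 0 otherwise — and rho(e_A)^-1 = (e_A)^2 * rho(e_A) with (e_A)^2 = +1 or -1, so the coefficient of e_A in the preimage is (e_A)^2 * tr(M rho(e_A))/4.
Nonzero projections over blades of grade <= 2: 1: (1)^2 = +1, tr(M 1) = 20, coefficient 5; e3: (e3)^2 = -1, tr(M rho(e3)) = -28/5, coefficient 7/5; e23: (e23)^2 = -1, tr(M rho(e23)) = 4, coefficient -1; e24: (e24)^2 = -1, tr(M rho(e24)) = -16, coefficient 4. Every other blade of grade <= 2 projects to 0.
Answer: 5 + 7/5*e3 - e23 + 4*e24


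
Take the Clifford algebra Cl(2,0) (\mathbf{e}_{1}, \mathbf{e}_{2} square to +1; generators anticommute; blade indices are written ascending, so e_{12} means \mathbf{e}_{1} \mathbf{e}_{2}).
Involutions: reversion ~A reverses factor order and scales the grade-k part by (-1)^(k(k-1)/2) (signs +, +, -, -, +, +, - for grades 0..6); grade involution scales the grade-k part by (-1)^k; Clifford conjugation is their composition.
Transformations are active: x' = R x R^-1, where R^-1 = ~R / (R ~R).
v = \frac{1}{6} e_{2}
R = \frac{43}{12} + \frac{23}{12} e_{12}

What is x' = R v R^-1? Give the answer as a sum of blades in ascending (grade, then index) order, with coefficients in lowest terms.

~R = \frac{43}{12} - \frac{23}{12} e_{12}, and R ~R = \frac{1189}{72}, so R^-1 = ~R / (\frac{1189}{72}).
R v = \frac{23}{72} e_{1} + \frac{43}{72} e_{2}
Answer: \frac{989}{7134} e_{1} + \frac{110}{1189} e_{2}


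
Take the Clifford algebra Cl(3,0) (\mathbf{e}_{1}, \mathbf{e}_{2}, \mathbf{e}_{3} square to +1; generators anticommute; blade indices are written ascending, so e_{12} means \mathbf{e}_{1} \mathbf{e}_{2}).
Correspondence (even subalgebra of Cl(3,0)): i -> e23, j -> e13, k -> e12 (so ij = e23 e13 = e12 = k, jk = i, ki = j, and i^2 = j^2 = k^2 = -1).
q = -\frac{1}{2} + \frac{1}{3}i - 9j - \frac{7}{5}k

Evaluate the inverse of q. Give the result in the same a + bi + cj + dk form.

In blades: q = -\frac{1}{2} - \frac{7}{5} e_{12} - 9 e_{13} + \frac{1}{3} e_{23}.
With qbar = -\frac{1}{2} + \frac{7}{5} e_{12} + 9 e_{13} - \frac{1}{3} e_{23} (scalar fixed, mapped units negated), q qbar = \frac{74989}{900} (the sum of squared coefficients), so q^-1 = qbar / (\frac{74989}{900}) = -\frac{450}{74989} + \frac{1260}{74989} e_{12} + \frac{8100}{74989} e_{13} - \frac{300}{74989} e_{23}; translating back:
Answer: -\frac{450}{74989} - \frac{300}{74989}i + \frac{8100}{74989}j + \frac{1260}{74989}k


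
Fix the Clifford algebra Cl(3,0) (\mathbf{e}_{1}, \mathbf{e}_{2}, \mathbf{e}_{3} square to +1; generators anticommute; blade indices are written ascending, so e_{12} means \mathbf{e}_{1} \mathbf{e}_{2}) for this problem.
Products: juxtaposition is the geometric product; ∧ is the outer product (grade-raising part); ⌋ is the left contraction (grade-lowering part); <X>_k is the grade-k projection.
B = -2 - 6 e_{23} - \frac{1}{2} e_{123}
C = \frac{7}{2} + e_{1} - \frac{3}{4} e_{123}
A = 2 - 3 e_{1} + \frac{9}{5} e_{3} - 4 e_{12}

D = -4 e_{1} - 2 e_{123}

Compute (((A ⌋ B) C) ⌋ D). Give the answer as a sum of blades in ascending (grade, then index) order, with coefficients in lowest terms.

step 1: -4 + \frac{54}{5} e_{2} - 2 e_{3} - \frac{9}{10} e_{12} - \frac{21}{2} e_{23} - e_{123}
step 2: -\frac{59}{4} - \frac{95}{8} e_{1} + \frac{387}{10} e_{2} - \frac{307}{40} e_{3} - \frac{249}{20} e_{12} + \frac{101}{10} e_{13} - \frac{151}{4} e_{23} - 11 e_{123}
step 3: \frac{51}{2} - \frac{33}{2} e_{1} - \frac{101}{5} e_{2} - \frac{249}{10} e_{3} + \frac{307}{20} e_{12} + \frac{387}{5} e_{13} + \frac{95}{4} e_{23} + \frac{59}{2} e_{123}
Answer: \frac{51}{2} - \frac{33}{2} e_{1} - \frac{101}{5} e_{2} - \frac{249}{10} e_{3} + \frac{307}{20} e_{12} + \frac{387}{5} e_{13} + \frac{95}{4} e_{23} + \frac{59}{2} e_{123}


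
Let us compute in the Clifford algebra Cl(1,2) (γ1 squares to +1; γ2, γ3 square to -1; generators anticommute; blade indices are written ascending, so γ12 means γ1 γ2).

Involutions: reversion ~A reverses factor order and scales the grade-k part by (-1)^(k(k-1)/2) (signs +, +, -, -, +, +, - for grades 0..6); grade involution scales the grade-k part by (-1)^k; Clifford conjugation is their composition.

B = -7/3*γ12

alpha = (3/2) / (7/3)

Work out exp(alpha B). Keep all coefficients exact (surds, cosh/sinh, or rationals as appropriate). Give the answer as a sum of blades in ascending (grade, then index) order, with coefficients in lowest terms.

B^2 = (-7/3)^2*(γ12)^2 = 49/9*(+1) = 49/9 (a basis 2-blade squares to minus the product of its generators' squares).
B^2 = 49/9 — the positive square puts this in the hyperbolic regime; l = 7/3, alpha*l = 3/2, so exp(alpha B) = cosh(3/2) + (sinh(3/2)/(7/3))*B = cosh(3/2) + (3*sinh(3/2)/7)*B.
Answer: cosh(3/2) - sinh(3/2)*γ12


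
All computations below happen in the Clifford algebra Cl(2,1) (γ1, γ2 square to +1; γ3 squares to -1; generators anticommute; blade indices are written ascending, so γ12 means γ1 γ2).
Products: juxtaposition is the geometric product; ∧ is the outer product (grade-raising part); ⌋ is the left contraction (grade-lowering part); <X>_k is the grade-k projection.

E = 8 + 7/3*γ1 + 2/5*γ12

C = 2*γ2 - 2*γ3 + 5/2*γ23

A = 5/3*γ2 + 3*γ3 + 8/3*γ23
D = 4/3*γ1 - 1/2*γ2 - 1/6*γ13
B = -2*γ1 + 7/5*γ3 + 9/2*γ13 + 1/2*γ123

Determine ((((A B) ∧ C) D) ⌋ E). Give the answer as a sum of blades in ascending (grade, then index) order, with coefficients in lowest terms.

step 1: -21/5 + 89/6*γ1 - 56/15*γ2 - 61/6*γ12 + 31/6*γ13 + 7/3*γ23 - 77/6*γ123
step 2: -42/5*γ2 + 42/5*γ3 + 89/3*γ12 - 89/3*γ13 - 91/30*γ23 + 565/12*γ123
step 3: 823/90 - 487/30*γ1 - 761/24*γ2 + 6847/180*γ3 + 385/36*γ12 + 1481/120*γ13 + 6473/90*γ23 - 365/18*γ123
step 4: 31 + 18371/540*γ1 - 487/75*γ2 + 823/225*γ12
Answer: 31 + 18371/540*γ1 - 487/75*γ2 + 823/225*γ12


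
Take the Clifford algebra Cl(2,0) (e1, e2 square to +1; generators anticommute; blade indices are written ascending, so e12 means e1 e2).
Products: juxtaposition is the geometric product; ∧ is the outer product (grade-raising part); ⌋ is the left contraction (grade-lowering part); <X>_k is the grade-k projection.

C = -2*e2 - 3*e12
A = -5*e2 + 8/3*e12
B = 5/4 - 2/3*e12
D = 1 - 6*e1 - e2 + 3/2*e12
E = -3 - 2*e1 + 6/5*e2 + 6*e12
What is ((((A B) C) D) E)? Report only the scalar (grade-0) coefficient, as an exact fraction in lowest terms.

step 1: 16/9 - 10/3*e1 - 25/4*e2 + 10/3*e12
step 2: 45/2 - 305/12*e1 + 58/9*e2 + 4/3*e12
step 3: 1499/9 - 2057/12*e1 - 3325/72*e2 + 595/6*e12
step 4: -3229/4 + 5195/9*e1 - 59011/120*e2 + 72679/180*e12
Answer: -3229/4


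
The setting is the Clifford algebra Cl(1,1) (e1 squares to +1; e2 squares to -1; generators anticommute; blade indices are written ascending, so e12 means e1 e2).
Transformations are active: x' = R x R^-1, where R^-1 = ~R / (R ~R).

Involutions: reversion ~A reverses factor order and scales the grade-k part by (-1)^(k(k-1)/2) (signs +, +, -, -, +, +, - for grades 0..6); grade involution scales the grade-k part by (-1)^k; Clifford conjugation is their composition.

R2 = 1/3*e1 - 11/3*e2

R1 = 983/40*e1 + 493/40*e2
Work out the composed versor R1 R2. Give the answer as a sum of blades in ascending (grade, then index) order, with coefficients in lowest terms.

Distribute over the terms of R1 (each basis-blade product reordered to ascending indices, repeated generators contracted through their squares):
(983/40*e1) R2 = 983/120 - 10813/120*e12
(493/40*e2) R2 = 5423/120 - 493/120*e12
Summing the partial products and collecting blades:
Answer: 3203/60 - 5653/60*e12


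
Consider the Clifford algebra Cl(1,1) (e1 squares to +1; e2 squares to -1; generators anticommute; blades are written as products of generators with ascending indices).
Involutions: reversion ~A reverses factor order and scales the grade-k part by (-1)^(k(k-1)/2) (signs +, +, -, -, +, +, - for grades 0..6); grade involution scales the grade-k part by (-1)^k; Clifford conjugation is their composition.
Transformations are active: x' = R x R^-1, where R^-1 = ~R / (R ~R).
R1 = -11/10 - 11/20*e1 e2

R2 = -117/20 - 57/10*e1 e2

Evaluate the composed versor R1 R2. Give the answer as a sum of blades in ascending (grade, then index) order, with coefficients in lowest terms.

Distribute over the terms of R1 (each basis-blade product reordered to ascending indices, repeated generators contracted through their squares):
(-11/10) R2 = 1287/200 + 627/100*e1 e2
(-11/20*e1 e2) R2 = 627/200 + 1287/400*e1 e2
Summing the partial products and collecting blades:
Answer: 957/100 + 759/80*e1 e2


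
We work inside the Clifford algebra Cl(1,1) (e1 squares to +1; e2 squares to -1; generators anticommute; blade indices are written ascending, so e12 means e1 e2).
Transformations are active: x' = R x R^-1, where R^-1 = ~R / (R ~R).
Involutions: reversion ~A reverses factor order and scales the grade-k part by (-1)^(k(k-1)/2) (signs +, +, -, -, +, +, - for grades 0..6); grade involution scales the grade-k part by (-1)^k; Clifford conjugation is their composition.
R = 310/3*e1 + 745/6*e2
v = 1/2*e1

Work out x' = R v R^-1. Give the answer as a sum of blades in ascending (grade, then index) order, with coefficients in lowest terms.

~R = 310/3*e1 + 745/6*e2, and R ~R = -56875/12, so R^-1 = ~R / (-56875/12).
R v = 155/3 - 745/12*e12
Answer: -37577/13650*e1 - 18476/6825*e2


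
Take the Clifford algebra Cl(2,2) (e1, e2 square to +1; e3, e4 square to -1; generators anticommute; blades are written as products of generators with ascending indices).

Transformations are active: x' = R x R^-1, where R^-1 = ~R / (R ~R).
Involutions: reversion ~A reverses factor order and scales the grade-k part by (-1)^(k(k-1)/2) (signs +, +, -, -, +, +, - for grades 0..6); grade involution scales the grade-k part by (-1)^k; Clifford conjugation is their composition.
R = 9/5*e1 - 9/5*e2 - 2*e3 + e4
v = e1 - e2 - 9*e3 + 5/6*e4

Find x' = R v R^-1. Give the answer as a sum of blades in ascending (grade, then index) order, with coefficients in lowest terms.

~R = 9/5*e1 - 9/5*e2 - 2*e3 + e4, and R ~R = 37/25, so R^-1 = ~R / (37/25).
R v = -457/30 - 71/5*e1 e3 + 1/2*e1 e4 + 71/5*e2 e3 - 1/2*e2 e4 + 22/3*e3 e4
Answer: -1408/37*e1 + 1408/37*e2 + 5569/111*e3 - 1585/74*e4


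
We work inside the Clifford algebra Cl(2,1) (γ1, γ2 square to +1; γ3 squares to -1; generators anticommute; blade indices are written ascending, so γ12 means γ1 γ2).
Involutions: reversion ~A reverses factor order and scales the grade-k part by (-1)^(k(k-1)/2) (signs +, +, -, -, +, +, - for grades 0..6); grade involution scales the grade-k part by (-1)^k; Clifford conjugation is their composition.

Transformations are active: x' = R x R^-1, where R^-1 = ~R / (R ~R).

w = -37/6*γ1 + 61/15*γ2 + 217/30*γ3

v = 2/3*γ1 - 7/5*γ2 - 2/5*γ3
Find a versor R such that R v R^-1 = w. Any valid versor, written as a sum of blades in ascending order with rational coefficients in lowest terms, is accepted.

Sketch: the shared square 101/45 makes R = v + w = -11/2*γ1 + 8/3*γ2 + 41/6*γ3 the natural versor; its sandwich fixes that direction, negates (v - w)/2, and sends v to w.
Answer: -11/2*γ1 + 8/3*γ2 + 41/6*γ3


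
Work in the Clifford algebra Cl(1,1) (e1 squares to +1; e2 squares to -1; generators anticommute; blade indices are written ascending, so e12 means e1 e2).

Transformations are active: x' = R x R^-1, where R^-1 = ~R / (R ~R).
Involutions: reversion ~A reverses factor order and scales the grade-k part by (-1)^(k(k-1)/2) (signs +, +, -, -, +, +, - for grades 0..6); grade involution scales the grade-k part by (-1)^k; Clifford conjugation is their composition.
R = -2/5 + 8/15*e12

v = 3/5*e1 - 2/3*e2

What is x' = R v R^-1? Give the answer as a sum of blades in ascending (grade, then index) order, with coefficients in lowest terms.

~R = -2/5 - 8/15*e12, and R ~R = -28/225, so R^-1 = ~R / (-28/225).
R v = 26/225*e1 - 4/75*e2
Answer: 1/7*e1 + 34/105*e2


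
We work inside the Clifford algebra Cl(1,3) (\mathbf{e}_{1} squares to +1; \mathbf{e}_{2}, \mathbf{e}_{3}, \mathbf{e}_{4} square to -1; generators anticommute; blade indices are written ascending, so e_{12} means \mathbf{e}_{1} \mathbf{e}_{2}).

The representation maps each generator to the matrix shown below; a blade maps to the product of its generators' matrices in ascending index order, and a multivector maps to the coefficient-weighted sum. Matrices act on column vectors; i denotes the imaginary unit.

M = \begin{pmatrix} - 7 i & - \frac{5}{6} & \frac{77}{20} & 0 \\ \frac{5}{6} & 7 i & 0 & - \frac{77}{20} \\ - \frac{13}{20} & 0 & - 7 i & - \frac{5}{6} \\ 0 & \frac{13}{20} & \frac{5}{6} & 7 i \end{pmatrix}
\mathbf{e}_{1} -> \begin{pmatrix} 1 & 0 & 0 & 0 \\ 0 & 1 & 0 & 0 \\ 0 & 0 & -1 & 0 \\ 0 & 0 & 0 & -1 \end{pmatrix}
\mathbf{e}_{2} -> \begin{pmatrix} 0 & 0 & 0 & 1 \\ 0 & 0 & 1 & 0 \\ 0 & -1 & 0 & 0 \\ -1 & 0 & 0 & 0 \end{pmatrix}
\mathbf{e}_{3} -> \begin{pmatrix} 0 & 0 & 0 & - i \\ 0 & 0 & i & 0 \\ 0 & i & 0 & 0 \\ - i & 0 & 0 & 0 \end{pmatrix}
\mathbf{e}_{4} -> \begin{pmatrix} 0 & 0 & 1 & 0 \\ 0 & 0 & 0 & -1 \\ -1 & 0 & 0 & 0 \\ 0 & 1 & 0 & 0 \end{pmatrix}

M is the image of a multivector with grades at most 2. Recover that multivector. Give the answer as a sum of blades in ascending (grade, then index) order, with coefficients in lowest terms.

Method: the blade images are trace-orthogonal — tr(rho(e_A) rho(e_B)^-1) = 4 if A = B and 0 otherwise — and rho(e_A)^-1 = (e_A)^2 * rho(e_A) with (e_A)^2 = +1 or -1, so the coefficient of e_A in the preimage is (e_A)^2 * tr(M rho(e_A))/4.
Nonzero projections over blades of grade <= 2: e_{4}: (e_{4})^2 = -1, tr(M rho(e_{4})) = -9, coefficient \frac{9}{4}; e_{14}: (e_{14})^2 = +1, tr(M rho(e_{14})) = \frac{32}{5}, coefficient \frac{8}{5}; e_{23}: (e_{23})^2 = -1, tr(M rho(e_{23})) = -28, coefficient 7; e_{24}: (e_{24})^2 = -1, tr(M rho(e_{24})) = \frac{10}{3}, coefficient -\frac{5}{6}. Every other blade of grade <= 2 projects to 0.
Answer: \frac{9}{4} e_{4} + \frac{8}{5} e_{14} + 7 e_{23} - \frac{5}{6} e_{24}


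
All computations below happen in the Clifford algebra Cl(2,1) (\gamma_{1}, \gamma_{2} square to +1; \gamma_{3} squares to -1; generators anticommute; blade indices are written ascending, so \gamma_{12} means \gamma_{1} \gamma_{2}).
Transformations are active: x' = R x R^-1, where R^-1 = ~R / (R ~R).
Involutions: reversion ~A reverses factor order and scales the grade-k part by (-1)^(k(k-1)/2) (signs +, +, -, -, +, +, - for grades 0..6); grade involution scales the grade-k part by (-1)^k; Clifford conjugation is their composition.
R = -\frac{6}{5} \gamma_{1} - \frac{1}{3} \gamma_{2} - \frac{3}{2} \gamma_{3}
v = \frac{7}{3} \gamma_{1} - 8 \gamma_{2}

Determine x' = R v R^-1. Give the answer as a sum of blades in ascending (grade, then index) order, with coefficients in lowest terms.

~R = -\frac{6}{5} \gamma_{1} - \frac{1}{3} \gamma_{2} - \frac{3}{2} \gamma_{3}, and R ~R = -\frac{629}{900}, so R^-1 = ~R / (-\frac{629}{900}).
R v = -\frac{2}{15} + \frac{467}{45} \gamma_{12} + \frac{7}{2} \gamma_{13} - 12 \gamma_{23}
Answer: -\frac{5267}{1887} \gamma_{1} + \frac{4952}{629} \gamma_{2} - \frac{360}{629} \gamma_{3}


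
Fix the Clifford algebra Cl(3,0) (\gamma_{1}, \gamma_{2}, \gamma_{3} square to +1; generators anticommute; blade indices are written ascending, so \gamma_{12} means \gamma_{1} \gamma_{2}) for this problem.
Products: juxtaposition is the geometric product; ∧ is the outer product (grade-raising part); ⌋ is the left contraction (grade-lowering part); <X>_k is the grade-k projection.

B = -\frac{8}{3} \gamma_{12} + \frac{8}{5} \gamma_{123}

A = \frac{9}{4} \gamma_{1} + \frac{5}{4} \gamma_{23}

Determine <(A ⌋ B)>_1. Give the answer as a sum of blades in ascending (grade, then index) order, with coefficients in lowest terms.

step 1: -2 \gamma_{1} - 6 \gamma_{2} + \frac{18}{5} \gamma_{23}
step 2: -2 \gamma_{1} - 6 \gamma_{2}
Answer: -2 \gamma_{1} - 6 \gamma_{2}


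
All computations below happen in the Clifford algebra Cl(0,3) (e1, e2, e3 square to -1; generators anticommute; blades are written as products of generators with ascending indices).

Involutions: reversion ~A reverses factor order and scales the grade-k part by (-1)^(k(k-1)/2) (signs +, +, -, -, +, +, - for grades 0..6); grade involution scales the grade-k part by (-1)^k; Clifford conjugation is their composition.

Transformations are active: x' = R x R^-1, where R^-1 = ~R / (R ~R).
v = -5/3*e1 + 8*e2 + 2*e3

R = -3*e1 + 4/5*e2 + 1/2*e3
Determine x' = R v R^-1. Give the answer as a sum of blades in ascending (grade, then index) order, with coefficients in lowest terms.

~R = -3*e1 + 4/5*e2 + 1/2*e3, and R ~R = -989/100, so R^-1 = ~R / (-989/100).
R v = -62/5 - 68/3*e1 e2 - 31/6*e1 e3 - 12/5*e2 e3
Answer: -17375/2967*e1 - 5928/989*e2 - 738/989*e3


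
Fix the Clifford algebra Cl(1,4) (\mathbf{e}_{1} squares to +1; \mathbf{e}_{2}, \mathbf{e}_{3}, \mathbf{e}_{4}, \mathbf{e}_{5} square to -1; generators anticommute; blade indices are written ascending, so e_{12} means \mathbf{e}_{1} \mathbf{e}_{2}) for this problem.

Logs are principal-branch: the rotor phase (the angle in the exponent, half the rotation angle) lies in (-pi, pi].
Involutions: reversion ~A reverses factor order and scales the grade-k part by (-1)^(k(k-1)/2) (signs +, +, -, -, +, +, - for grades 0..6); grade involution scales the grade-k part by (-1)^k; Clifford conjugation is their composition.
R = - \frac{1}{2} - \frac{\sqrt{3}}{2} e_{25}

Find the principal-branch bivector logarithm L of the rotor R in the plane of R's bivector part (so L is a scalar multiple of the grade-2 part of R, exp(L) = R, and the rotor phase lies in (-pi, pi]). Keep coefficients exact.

The scalar part of R is - \frac{1}{2}, and that scalar determines the rotor phase on the principal branch; recovering the unit plane as bivector-part over sine of the phase gives L = phase * plane.
Concretely: cos(phase) = - \frac{1}{2} gives phase = ±\frac{2 \pi}{3}, and since phase/sin(phase) is even the sign is immaterial: L = (phase/sin(phase)) * <R>_2 = (\frac{4 \sqrt{3} \pi}{9}) * <R>_2.
Answer: - \frac{2 \pi}{3} e_{25}


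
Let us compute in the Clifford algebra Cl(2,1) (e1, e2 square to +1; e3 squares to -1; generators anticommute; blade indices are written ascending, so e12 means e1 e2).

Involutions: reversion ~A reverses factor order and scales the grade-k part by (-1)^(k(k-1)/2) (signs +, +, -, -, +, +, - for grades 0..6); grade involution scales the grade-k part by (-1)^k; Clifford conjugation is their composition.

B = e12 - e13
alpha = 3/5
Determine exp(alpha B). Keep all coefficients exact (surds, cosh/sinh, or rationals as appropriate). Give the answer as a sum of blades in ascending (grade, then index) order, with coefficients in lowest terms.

B^2 term by term: the squares give (1)^2*(e12)^2 + (-1)^2*(e13)^2 = 1*(-1) + 1*(+1) = 0 (each basis 2-blade squares to minus the product of its generators' squares); cross terms between blades sharing an index anticommute and cancel. So B^2 = 0.
B^2 = 0, so the series truncates immediately: exp(alpha B) = 1 + alpha B (parabolic case).
Answer: 1 + 3/5*e12 - 3/5*e13


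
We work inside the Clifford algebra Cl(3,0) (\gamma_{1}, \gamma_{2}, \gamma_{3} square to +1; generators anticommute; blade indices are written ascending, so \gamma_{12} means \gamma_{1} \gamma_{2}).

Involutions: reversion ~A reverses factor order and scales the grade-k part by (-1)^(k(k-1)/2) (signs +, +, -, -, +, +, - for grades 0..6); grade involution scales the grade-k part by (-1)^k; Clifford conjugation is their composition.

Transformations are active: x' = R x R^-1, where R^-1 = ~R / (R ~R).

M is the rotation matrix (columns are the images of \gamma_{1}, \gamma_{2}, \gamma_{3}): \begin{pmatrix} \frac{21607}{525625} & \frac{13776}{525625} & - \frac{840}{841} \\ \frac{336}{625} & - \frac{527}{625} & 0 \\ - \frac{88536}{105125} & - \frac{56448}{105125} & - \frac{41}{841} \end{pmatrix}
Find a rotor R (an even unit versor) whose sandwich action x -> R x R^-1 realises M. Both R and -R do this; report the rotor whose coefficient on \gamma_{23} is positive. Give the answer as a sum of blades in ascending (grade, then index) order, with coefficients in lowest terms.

Method: write R = a + b12*\gamma_{12} + b13*\gamma_{13} + b23*\gamma_{23} with a^2 + b12^2 + b13^2 + b23^2 = 1 (so R^-1 = ~R). Expanding the columns R e_j ~R gives tr M = 4a^2 - 1 and, from the antisymmetric part, M21 - M12 = -4a*b12, M13 - M31 = 4a*b13, M32 - M23 = -4a*b23.
Here tr M = -\frac{17889}{21025}, so a^2 = (1 + tr M)/4 = \frac{784}{21025} and a = ±\frac{28}{145}. Taking a = \frac{28}{145}: M21 - M12 = \frac{10752}{21025}, M13 - M31 = -\frac{16464}{105125}, M32 - M23 = -\frac{56448}{105125}, giving b12 = -\frac{96}{145}, b13 = -\frac{147}{725}, b23 = \frac{504}{725}, i.e. R = \frac{28}{145} - \frac{96}{145} \gamma_{12} - \frac{147}{725} \gamma_{13} + \frac{504}{725} \gamma_{23}.
Its \gamma_{23} coefficient is already positive.
Answer: \frac{28}{145} - \frac{96}{145} \gamma_{12} - \frac{147}{725} \gamma_{13} + \frac{504}{725} \gamma_{23}. Recall the cover is two-to-one: with M of trace -\frac{17889}{21025}, both preimages act alike, and the stated \gamma_{23} sign chooses the sheet.


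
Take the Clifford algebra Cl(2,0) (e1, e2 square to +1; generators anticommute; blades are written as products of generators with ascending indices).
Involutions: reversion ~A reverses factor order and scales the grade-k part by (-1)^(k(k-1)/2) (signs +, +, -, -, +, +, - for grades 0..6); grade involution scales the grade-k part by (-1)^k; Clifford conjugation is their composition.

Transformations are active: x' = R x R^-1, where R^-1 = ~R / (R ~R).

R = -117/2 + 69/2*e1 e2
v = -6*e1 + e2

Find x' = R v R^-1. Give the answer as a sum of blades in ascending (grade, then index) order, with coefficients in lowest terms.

~R = -117/2 - 69/2*e1 e2, and R ~R = 9225/2, so R^-1 = ~R / (9225/2).
R v = 771/2*e1 + 297/2*e2
Answer: -3873/1025*e1 - 4886/1025*e2


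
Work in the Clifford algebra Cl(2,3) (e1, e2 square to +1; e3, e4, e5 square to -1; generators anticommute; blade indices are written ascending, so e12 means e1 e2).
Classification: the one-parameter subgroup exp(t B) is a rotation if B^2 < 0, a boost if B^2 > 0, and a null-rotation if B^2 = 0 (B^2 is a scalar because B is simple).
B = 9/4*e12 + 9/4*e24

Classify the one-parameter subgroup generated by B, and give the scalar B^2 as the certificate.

B^2 term by term: the squares give (9/4)^2*(e12)^2 + (9/4)^2*(e24)^2 = 81/16*(-1) + 81/16*(+1) = 0 (each basis 2-blade squares to minus the product of its generators' squares); cross terms between blades sharing an index anticommute and cancel. So B^2 = 0.
Answer: null-rotation, certificate B^2 = 0. Note: conjugating B changes its blade decomposition but never the scalar B^2 = 0, whose sign settles the classification.


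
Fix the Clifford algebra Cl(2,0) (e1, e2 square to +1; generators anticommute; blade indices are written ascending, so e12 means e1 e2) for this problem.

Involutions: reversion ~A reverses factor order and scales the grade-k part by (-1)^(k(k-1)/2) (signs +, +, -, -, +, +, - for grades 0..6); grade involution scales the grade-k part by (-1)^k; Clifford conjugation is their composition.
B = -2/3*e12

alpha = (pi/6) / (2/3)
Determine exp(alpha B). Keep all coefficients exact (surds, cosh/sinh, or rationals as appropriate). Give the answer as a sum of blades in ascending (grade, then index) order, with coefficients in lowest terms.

B^2 = (-2/3)^2*(e12)^2 = 4/9*(-1) = -4/9 (a basis 2-blade squares to minus the product of its generators' squares).
B^2 = -4/9 — the series telescopes trigonometrically here: l = 2/3, alpha*l = pi/6, so exp(alpha B) = cos(pi/6) + (sin(pi/6)/(2/3))*B = sqrt(3)/2 + (3/4)*B.
Answer: sqrt(3)/2 - 1/2*e12


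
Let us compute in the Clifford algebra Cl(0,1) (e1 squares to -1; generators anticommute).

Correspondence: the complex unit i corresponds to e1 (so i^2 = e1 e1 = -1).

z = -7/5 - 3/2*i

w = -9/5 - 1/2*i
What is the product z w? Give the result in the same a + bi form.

In blades: z = -7/5 - 3/2*e1, w = -9/5 - 1/2*e1.
Distribute z over w term by term (generator squares from the signature, products reordered to ascending indices): (-7/5)*w = 63/25 + 7/10*e1; (-3/2*e1)*w = -3/4 + 27/10*e1.
Sum: 177/100 + 17/5*e1; translating back through the correspondence:
Answer: 177/100 + 17/5*i


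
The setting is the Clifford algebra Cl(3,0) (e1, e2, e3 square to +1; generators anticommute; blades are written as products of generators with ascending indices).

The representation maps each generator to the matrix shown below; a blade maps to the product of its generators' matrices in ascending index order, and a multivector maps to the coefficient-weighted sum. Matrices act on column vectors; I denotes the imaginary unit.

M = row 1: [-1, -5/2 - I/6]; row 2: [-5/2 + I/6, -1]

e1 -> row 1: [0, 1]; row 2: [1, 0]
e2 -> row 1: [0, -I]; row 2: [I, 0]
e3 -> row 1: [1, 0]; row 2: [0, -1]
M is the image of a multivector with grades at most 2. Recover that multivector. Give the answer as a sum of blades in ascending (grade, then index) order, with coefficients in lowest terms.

Method: 1, rho(e1), rho(e2), rho(e3) form a trace-orthogonal basis of the 2x2 complex matrices (tr(X Y) = 2 if X = Y, else 0), so M = m0*1 + m1*rho(e1) + m2*rho(e2) + m3*rho(e3) with m0 = tr(M)/2 = -1, m1 = tr(M rho(e1))/2 = -5/2, m2 = tr(M rho(e2))/2 = 1/6, m3 = tr(M rho(e3))/2 = 0.
Multiplying table entries, the bivector images are rho(e1 e2) = I*rho(e3), rho(e1 e3) = -I*rho(e2), rho(e2 e3) = I*rho(e1); with real blade coefficients the real parts of m0..m3 are the coefficients of 1, e1, e2, e3 and the imaginary parts give the bivectors (e2 e3: Im m1, e1 e3: -Im m2, e1 e2: Im m3).
Answer: -1 - 5/2*e1 + 1/6*e2
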